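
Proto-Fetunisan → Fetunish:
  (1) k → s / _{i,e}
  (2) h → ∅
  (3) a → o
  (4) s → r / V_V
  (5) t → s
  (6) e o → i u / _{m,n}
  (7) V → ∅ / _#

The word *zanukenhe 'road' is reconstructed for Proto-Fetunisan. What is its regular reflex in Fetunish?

zunurin

Fetunish: *zanukenhe
  zanukenhe → zanusenhe   [palatalisation]
  zanusenhe → zanusene   [h-loss]
  zanusene → zonusene   [vowel merger]
  zonusene → zonurene   [rhotacism]
  zonurene (rule 5 does not apply)
  zonurene → zunurine   [pre-nasal raising]
  zunurine → zunurin   [apocope]
  giving Fetunish zunurin.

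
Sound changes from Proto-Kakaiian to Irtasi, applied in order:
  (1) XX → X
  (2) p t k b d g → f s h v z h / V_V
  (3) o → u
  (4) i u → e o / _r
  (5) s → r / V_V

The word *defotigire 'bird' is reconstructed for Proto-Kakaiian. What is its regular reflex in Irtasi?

defurihere

Irtasi: *defotigire > defosihire > defusihire > defusihere > defurihere  (by intervocalic lenition, vowel merger, pre-rhotic lowering, rhotacism)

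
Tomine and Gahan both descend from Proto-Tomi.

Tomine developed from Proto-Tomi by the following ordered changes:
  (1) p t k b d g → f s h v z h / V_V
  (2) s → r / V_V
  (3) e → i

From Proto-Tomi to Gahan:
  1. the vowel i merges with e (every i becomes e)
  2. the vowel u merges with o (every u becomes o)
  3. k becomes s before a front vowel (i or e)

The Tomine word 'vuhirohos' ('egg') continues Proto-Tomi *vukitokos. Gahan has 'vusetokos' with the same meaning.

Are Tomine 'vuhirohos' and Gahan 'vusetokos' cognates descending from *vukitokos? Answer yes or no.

Derive the expected Gahan reflex of *vukitokos:
Gahan: start from *vukitokos.
  rule 1 (vowel merger): vukitokos → vuketokos
  rule 2 (vowel merger): vuketokos → voketokos
  rule 3 (palatalisation): voketokos → vosetokos
  ⇒ Gahan vosetokos
The regular Gahan reflex would be 'vosetokos', but the attested form is 'vusetokos'. The correspondence is irregular, so they are not cognates (the Gahan form has a different source).

no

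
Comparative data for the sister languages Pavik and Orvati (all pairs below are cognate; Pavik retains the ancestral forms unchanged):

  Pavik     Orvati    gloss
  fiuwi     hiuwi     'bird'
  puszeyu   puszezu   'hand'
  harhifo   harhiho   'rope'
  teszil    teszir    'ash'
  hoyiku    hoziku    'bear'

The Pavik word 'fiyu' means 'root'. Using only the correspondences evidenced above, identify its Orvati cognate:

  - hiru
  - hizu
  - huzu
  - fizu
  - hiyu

fiuwi ~ hiuwi — Pavik f corresponds to Orvati h word-initially before a front vowel.
puszeyu ~ puszezu — Pavik y corresponds to Orvati z between vowels (before a back vowel).
Applying these to Pavik 'fiyu':
  fiyu → hiyu   (f→h word-initially before a front vowel)
  hiyu → hizu   (y→z between vowels (before a back vowel))
So the Orvati cognate is 'hizu'.

hizu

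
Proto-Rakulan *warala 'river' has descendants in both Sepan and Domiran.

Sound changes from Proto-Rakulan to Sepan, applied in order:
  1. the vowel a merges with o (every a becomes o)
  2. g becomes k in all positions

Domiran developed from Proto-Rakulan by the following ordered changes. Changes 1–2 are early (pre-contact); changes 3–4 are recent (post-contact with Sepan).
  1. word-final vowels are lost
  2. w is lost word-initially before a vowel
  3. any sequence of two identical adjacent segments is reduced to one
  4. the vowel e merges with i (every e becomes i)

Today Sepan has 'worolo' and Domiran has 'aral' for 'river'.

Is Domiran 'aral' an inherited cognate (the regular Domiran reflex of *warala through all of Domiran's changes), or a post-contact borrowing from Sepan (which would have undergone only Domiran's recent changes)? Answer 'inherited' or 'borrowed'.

inherited

If inherited, *warala would pass through all of Domiran's changes:
Domiran: *warala
  warala → waral   [apocope]
  waral → aral   [glide loss]
  aral (rule 3 does not apply)
  aral (rule 4 does not apply)
  giving Domiran aral.
If borrowed from Sepan 'worolo' after the early changes, it would undergo only the recent ones:
  rule 3 (degemination): no change (worolo)
  rule 4 (vowel merger): no change (worolo)
  ⇒ as a loan: worolo
Domiran 'aral' matches the inherited outcome exactly, so it is an inherited cognate, not a loan.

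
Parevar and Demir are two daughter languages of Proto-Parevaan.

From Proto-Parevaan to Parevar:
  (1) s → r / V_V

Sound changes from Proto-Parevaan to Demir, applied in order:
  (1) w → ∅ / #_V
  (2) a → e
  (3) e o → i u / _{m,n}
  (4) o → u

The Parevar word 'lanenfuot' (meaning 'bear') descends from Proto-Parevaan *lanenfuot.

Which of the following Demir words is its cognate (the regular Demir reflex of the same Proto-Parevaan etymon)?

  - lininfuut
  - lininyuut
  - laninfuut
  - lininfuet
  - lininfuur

Demir: *lanenfuot > lenenfuot > lininfuot > lininfuut  (by vowel merger, pre-nasal raising, vowel merger)
Only 'lininfuut' matches the regular Demir development of *lanenfuot.

lininfuut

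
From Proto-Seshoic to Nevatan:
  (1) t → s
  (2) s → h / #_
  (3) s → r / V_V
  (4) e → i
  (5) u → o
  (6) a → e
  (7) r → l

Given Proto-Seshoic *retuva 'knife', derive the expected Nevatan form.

lilove

Nevatan: *retuva
  retuva → resuva   [unconditioned shift]
  resuva (rule 2 does not apply)
  resuva → reruva   [rhotacism]
  reruva → riruva   [vowel merger]
  riruva → rirova   [vowel merger]
  rirova → rirove   [vowel merger]
  rirove → lilove   [unconditioned shift]
  giving Nevatan lilove.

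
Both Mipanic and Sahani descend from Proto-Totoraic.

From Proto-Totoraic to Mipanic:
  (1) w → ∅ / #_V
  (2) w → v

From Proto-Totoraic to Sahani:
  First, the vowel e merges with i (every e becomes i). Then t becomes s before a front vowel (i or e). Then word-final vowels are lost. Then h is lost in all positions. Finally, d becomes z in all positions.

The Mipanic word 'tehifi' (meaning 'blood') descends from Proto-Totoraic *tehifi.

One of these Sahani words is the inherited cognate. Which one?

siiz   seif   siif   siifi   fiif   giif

siif

Sahani: *tehifi > tihifi > sihifi > sihif > siif  (by vowel merger, palatalisation, apocope, h-loss)
The other candidates each miss or misapply at least one Sahani change.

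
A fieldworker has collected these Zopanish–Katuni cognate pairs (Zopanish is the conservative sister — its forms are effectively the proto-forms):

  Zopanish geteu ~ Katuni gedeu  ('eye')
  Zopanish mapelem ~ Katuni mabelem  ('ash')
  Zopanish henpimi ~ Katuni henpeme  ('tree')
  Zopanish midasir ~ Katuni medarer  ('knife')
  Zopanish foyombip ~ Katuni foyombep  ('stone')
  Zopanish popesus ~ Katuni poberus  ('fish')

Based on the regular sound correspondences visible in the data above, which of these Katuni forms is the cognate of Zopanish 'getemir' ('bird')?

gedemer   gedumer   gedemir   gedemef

geteu ~ gedeu — Zopanish t corresponds to Katuni d between vowels (before a front vowel).
midasir ~ medarer — Zopanish i corresponds to Katuni e after a consonant, before r.
Applying these to Zopanish 'getemir':
  getemir → gedemir   (t→d between vowels (before a front vowel))
  gedemir → gedemer   (i→e after a consonant, before r)
So the Katuni cognate is 'gedemer'.

gedemer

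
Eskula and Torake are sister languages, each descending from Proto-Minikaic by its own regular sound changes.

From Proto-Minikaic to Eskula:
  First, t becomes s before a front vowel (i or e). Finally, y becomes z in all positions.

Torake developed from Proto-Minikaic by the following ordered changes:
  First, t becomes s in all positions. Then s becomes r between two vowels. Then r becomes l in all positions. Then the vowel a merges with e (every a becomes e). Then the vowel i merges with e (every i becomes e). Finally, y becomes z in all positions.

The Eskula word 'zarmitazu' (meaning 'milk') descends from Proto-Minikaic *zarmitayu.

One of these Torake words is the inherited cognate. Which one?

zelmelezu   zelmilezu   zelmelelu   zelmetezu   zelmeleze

Torake: *zarmitayu > zarmisayu > zarmirayu > zalmilayu > zelmileyu > zelmeleyu > zelmelezu  (by unconditioned shift, rhotacism, unconditioned shift, vowel merger, vowel merger, unconditioned shift)
The other candidates each miss or misapply at least one Torake change.

zelmelezu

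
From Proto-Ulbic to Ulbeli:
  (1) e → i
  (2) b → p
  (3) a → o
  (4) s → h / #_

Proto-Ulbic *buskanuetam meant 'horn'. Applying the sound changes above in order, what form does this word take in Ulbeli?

Ulbeli: *buskanuetam > buskanuitam > puskanuitam > puskonuitom  (by vowel merger, unconditioned shift, vowel merger)

puskonuitom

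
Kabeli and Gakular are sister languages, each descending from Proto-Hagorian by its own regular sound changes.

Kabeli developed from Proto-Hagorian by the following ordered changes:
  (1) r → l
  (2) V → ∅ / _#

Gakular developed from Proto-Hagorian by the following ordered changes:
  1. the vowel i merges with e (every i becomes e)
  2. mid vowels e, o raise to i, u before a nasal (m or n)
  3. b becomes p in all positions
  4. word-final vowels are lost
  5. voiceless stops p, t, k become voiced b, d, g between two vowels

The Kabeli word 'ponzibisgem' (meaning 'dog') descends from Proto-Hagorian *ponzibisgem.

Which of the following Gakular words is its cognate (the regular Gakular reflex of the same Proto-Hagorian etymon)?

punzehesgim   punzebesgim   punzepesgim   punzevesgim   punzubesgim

Gakular: *ponzibisgem > ponzebesgem > punzebesgim > punzepesgim > punzebesgim  (by vowel merger, pre-nasal raising, unconditioned shift, intervocalic voicing)
Among the options, 'punzebesgim' alone shows every Gakular change applied in order.

punzebesgim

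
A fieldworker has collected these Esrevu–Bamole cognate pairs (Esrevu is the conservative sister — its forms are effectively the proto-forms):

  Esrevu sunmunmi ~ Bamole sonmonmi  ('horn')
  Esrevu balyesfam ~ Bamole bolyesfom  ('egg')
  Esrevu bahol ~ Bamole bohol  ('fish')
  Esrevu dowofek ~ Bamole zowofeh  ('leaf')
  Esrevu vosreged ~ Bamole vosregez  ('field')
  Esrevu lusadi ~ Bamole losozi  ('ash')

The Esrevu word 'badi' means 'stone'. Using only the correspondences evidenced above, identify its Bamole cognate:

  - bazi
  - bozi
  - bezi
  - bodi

bozi

balyesfam ~ bolyesfom, bahol ~ bohol — Esrevu a corresponds to Bamole o after a consonant, before a consonant other than r, m, n, p, b, f, v.
lusadi ~ losozi — Esrevu d corresponds to Bamole z between vowels (before a front vowel).
Applying these to Esrevu 'badi':
  badi → bodi   (a→o after a consonant, before a consonant other than r, m, n, p, b, f, v)
  bodi → bozi   (d→z between vowels (before a front vowel))
So the Bamole cognate is 'bozi'.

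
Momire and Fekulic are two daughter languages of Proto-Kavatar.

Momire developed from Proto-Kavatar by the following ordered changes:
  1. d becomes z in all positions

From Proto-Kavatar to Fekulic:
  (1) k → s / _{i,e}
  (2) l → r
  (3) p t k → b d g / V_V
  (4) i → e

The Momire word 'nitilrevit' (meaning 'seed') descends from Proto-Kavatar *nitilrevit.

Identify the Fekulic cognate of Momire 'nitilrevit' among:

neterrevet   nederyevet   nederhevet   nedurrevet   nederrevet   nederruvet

Fekulic: start from *nitilrevit.
  rule 1: no change — nitilrevit
  rule 2 (unconditioned shift): nitilrevit → nitirrevit
  rule 3 (intervocalic voicing): nitirrevit → nidirrevit
  rule 4 (vowel merger): nidirrevit → nederrevet
  ⇒ Fekulic nederrevet
Only 'nederrevet' matches the regular Fekulic development of *nitilrevit.

nederrevet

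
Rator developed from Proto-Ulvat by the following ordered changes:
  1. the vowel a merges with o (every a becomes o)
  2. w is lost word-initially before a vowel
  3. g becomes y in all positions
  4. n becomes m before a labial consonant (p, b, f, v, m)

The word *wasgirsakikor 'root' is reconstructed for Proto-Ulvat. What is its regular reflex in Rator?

Rator: start from *wasgirsakikor.
  rule 1 (vowel merger): wasgirsakikor → wosgirsokikor
  rule 2 (glide loss): wosgirsokikor → osgirsokikor
  rule 3 (unconditioned shift): osgirsokikor → osyirsokikor
  rule 4: no change — osyirsokikor
  ⇒ Rator osyirsokikor

osyirsokikor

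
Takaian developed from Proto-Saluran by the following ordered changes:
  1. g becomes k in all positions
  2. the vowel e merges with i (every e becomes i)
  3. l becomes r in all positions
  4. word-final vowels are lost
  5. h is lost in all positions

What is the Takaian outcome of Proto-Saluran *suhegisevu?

Takaian: *suhegisevu > suhekisevu > suhikisivu > suhikisiv > suikisiv  (by unconditioned shift, vowel merger, apocope, h-loss)

suikisiv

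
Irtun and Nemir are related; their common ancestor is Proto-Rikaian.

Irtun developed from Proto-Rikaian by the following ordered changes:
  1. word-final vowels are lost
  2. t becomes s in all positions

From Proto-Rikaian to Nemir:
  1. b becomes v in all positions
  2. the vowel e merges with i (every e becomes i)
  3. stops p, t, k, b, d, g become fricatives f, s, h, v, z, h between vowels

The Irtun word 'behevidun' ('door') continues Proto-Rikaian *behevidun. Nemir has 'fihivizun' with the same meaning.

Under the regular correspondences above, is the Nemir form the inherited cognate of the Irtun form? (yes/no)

Derive the expected Nemir reflex of *behevidun:
Nemir: start from *behevidun.
  rule 1 (unconditioned shift): behevidun → vehevidun
  rule 2 (vowel merger): vehevidun → vihividun
  rule 3 (intervocalic lenition): vihividun → vihivizun
  ⇒ Nemir vihivizun
The regular Nemir reflex would be 'vihivizun', but the attested form is 'fihivizun'. The correspondence is irregular, so they are not cognates (the Nemir form has a different source).

no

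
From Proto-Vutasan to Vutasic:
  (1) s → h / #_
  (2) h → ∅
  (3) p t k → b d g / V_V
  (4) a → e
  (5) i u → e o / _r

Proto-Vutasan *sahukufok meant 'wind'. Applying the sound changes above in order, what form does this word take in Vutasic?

eugufok

Vutasic: start from *sahukufok.
  rule 1 (debuccalisation): sahukufok → hahukufok
  rule 2 (h-loss): hahukufok → aukufok
  rule 3 (intervocalic voicing): aukufok → augufok
  rule 4 (vowel merger): augufok → eugufok
  rule 5: no change — eugufok
  ⇒ Vutasic eugufok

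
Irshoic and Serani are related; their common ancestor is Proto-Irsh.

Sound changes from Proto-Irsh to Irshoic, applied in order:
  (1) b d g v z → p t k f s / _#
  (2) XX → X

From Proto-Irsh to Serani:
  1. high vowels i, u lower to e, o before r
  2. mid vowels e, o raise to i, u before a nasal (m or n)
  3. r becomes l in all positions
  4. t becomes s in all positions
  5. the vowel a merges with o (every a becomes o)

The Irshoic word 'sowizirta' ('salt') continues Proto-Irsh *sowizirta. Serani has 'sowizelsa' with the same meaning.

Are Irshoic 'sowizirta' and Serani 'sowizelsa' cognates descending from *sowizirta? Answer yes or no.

Derive the expected Serani reflex of *sowizirta:
Serani: *sowizirta > sowizerta > sowizelta > sowizelsa > sowizelso  (by pre-rhotic lowering, unconditioned shift, unconditioned shift, vowel merger)
The regular Serani reflex would be 'sowizelso', but the attested form is 'sowizelsa'. The correspondence is irregular, so they are not cognates (the Serani form has a different source).

no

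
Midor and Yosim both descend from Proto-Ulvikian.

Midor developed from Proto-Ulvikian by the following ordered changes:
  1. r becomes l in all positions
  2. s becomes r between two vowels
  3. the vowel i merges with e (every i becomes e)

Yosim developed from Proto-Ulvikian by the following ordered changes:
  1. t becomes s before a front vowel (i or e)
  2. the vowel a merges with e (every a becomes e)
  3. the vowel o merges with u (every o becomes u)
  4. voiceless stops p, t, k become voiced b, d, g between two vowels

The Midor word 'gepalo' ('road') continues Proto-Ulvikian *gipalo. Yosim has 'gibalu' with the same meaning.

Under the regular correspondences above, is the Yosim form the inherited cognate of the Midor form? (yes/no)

no

Derive the expected Yosim reflex of *gipalo:
Yosim: *gipalo
  gipalo (rule 1 does not apply)
  gipalo → gipelo   [vowel merger]
  gipelo → gipelu   [vowel merger]
  gipelu → gibelu   [intervocalic voicing]
  giving Yosim gibelu.
The regular Yosim reflex would be 'gibelu', but the attested form is 'gibalu'. The correspondence is irregular, so they are not cognates (the Yosim form has a different source).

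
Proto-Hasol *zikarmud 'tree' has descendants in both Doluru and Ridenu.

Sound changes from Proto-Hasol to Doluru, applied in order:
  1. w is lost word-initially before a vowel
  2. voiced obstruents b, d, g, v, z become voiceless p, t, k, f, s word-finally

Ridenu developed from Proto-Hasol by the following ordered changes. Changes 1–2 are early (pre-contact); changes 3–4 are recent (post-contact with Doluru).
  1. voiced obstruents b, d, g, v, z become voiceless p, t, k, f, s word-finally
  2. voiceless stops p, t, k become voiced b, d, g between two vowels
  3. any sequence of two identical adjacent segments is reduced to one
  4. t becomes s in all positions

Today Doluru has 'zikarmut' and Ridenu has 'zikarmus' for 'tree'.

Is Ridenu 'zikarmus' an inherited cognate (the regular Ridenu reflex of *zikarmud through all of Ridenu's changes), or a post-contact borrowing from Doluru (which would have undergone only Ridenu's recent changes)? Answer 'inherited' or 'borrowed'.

borrowed

If inherited, *zikarmud would pass through all of Ridenu's changes:
Ridenu: *zikarmud
  zikarmud → zikarmut   [final devoicing]
  zikarmut → zigarmut   [intervocalic voicing]
  zigarmut (rule 3 does not apply)
  zigarmut → zigarmus   [unconditioned shift]
  giving Ridenu zigarmus.
If borrowed from Doluru 'zikarmut' after the early changes, it would undergo only the recent ones:
  rule 3 (degemination): no change (zikarmut)
  rule 4 (unconditioned shift): zikarmut → zikarmus
  ⇒ as a loan: zikarmus
Ridenu 'zikarmus' matches the loan outcome 'zikarmus', not the inherited 'zigarmus' — it skipped the early Ridenu changes, so it was borrowed from Doluru.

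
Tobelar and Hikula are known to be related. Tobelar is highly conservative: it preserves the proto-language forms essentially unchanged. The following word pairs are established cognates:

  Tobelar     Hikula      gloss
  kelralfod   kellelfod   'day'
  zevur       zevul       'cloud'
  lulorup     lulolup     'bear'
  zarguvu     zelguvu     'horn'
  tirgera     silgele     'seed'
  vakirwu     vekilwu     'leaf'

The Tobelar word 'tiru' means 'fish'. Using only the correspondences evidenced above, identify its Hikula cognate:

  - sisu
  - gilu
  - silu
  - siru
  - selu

silu

tirgera ~ silgele — Tobelar t corresponds to Hikula s word-initially before a front vowel.
lulorup ~ lulolup — Tobelar r corresponds to Hikula l between vowels (before a back vowel).
Applying these to Tobelar 'tiru':
  tiru → siru   (t→s word-initially before a front vowel)
  siru → silu   (r→l between vowels (before a back vowel))
So the Hikula cognate is 'silu'.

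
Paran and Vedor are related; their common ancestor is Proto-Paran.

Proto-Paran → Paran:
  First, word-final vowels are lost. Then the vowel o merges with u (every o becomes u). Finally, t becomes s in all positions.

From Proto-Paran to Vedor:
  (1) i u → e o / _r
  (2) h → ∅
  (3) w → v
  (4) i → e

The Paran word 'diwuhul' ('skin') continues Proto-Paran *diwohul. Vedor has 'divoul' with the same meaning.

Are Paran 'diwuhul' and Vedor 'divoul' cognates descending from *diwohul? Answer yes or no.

Derive the expected Vedor reflex of *diwohul:
Vedor: start from *diwohul.
  rule 1: no change — diwohul
  rule 2 (h-loss): diwohul → diwoul
  rule 3 (unconditioned shift): diwoul → divoul
  rule 4 (vowel merger): divoul → devoul
  ⇒ Vedor devoul
The regular Vedor reflex would be 'devoul', but the attested form is 'divoul'. The correspondence is irregular, so they are not cognates (the Vedor form has a different source).

no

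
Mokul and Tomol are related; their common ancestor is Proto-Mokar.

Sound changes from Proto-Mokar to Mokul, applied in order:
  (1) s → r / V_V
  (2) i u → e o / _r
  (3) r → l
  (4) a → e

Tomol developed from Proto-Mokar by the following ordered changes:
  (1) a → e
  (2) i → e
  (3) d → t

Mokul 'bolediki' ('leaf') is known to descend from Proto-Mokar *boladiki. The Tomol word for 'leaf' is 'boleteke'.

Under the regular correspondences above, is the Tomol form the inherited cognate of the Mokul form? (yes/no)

yes

Derive the expected Tomol reflex of *boladiki:
Tomol: *boladiki > bolediki > boledeke > boleteke  (by vowel merger, vowel merger, unconditioned shift)
Tomol 'boleteke' matches the regular reflex exactly, so the pair is cognate.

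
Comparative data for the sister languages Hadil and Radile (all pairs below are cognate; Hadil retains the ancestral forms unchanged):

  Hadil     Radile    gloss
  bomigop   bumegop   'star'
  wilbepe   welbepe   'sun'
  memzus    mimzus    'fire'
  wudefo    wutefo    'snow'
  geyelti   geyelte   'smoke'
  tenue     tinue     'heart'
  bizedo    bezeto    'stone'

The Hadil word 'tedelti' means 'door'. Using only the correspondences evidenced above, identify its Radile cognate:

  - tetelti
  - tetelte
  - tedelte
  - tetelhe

tetelte

wudefo ~ wutefo — Hadil d corresponds to Radile t between vowels (before a front vowel).
geyelti ~ geyelte — Hadil i corresponds to Radile e word-finally.
Applying these to Hadil 'tedelti':
  tedelti → tetelti   (d→t between vowels (before a front vowel))
  tetelti → tetelte   (i→e word-finally)
So the Radile cognate is 'tetelte'.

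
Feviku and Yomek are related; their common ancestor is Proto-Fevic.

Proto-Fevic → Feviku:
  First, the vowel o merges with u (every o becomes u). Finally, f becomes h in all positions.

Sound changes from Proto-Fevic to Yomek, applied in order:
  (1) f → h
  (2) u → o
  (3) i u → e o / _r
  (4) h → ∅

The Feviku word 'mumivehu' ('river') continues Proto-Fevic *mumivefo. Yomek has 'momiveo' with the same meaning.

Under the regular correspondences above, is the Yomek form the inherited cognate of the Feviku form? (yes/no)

Derive the expected Yomek reflex of *mumivefo:
Yomek: *mumivefo > mumiveho > momiveho > momiveo  (by unconditioned shift, vowel merger, h-loss)
Yomek 'momiveo' matches the regular reflex exactly, so the pair is cognate.

yes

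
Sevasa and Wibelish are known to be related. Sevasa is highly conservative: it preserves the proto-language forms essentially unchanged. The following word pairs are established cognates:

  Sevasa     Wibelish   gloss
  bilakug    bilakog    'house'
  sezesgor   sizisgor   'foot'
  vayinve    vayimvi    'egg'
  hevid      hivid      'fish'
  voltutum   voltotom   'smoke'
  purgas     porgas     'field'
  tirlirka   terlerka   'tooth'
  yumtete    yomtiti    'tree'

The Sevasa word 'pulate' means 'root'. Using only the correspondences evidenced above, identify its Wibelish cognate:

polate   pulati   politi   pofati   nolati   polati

bilakug ~ bilakog, voltutum ~ voltotom — Sevasa u corresponds to Wibelish o after a consonant, before a consonant other than r, m, n, p, b, f, v.
vayinve ~ vayimvi, yumtete ~ yomtiti — Sevasa e corresponds to Wibelish i word-finally.
Applying these to Sevasa 'pulate':
  pulate → polate   (u→o after a consonant, before a consonant other than r, m, n, p, b, f, v)
  polate → polati   (e→i word-finally)
So the Wibelish cognate is 'polati'.

polati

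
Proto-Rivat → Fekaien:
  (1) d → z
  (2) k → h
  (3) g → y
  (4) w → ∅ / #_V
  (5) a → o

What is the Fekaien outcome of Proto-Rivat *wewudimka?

Fekaien: *wewudimka
  wewudimka → wewuzimka   [unconditioned shift]
  wewuzimka → wewuzimha   [unconditioned shift]
  wewuzimha (rule 3 does not apply)
  wewuzimha → ewuzimha   [glide loss]
  ewuzimha → ewuzimho   [vowel merger]
  giving Fekaien ewuzimho.

ewuzimho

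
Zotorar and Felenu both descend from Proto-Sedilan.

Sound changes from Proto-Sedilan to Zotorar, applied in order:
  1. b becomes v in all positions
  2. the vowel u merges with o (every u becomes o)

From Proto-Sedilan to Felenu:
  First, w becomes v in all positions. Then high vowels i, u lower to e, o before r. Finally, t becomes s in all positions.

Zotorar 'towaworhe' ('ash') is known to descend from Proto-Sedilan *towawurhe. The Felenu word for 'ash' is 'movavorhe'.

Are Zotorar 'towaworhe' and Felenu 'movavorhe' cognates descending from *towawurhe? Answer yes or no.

no

Derive the expected Felenu reflex of *towawurhe:
Felenu: *towawurhe
  towawurhe → tovavurhe   [unconditioned shift]
  tovavurhe → tovavorhe   [pre-rhotic lowering]
  tovavorhe → sovavorhe   [unconditioned shift]
  giving Felenu sovavorhe.
The regular Felenu reflex would be 'sovavorhe', but the attested form is 'movavorhe'. The correspondence is irregular, so they are not cognates (the Felenu form has a different source).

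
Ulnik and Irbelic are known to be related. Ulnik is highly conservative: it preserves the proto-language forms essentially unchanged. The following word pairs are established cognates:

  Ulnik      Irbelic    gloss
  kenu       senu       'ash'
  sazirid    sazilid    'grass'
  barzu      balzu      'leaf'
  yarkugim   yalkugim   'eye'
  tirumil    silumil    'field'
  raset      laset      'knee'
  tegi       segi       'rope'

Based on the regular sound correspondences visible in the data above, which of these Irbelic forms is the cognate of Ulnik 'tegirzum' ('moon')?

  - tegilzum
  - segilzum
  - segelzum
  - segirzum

tegi ~ segi — Ulnik t corresponds to Irbelic s word-initially before a front vowel.
barzu ~ balzu, yarkugim ~ yalkugim — Ulnik r corresponds to Irbelic l after a vowel, before a consonant other than r, m, n, p, b, f, v.
Applying these to Ulnik 'tegirzum':
  tegirzum → segirzum   (t→s word-initially before a front vowel)
  segirzum → segilzum   (r→l after a vowel, before a consonant other than r, m, n, p, b, f, v)
So the Irbelic cognate is 'segilzum'.

segilzum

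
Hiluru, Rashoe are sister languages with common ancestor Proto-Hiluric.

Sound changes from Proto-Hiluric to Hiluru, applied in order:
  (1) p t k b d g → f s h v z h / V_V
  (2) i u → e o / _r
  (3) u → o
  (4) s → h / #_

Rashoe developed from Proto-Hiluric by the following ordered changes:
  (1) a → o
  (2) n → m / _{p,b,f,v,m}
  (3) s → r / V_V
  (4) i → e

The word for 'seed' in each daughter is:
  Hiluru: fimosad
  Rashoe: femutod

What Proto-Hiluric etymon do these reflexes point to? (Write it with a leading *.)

*fimutad

Position 6: Hiluru has a, Rashoe has o. Hiluru preserves a here (none of its changes turn any other segment into a), so the proto-segment is *a.
Position 2: Hiluru has i, Rashoe has e. Hiluru preserves i here (none of its changes turn any other segment into i), so the proto-segment is *i.
Position 5: Hiluru has s, Rashoe has t. Rashoe preserves t here (none of its changes turn any other segment into t), so the proto-segment is *t.
This points to *fimutad. Verify forward in each daughter:
Hiluru: *fimutad > fimusad > fimosad  (by intervocalic lenition, vowel merger)
Rashoe: *fimutad
  fimutad → fimutod   [vowel merger]
  fimutod (rule 2 does not apply)
  fimutod (rule 3 does not apply)
  fimutod → femutod   [vowel merger]
  giving Rashoe femutod.
No other proto-form is consistent with every reflex, so the reconstruction is *fimutad.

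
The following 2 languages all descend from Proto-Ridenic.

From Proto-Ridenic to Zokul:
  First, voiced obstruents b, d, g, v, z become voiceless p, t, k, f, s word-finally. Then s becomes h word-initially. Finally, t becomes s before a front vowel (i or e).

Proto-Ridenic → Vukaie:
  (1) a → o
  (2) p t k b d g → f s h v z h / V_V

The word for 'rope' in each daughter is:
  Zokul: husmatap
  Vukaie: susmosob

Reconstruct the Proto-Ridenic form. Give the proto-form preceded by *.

*susmatab

Position 7: Zokul has a, Vukaie has o. Zokul preserves a here (none of its changes turn any other segment into a), so the proto-segment is *a.
Position 6: Zokul has t, Vukaie has s. Taking the neighbouring segments as reconstructed: Zokul t can only go back to *t; Vukaie s could go back to *t or *s — the one source consistent with every daughter is *t.
Position 8: Zokul has p, Vukaie has b. Vukaie preserves b here (none of its changes turn any other segment into b), so the proto-segment is *b.
Continuing position by position gives *susmatab; check it forward:
Zokul: *susmatab > susmatap > husmatap  (by final devoicing, debuccalisation)
Vukaie: *susmatab > susmotob > susmosob  (by vowel merger, intervocalic lenition)
*susmatab is the unique common source.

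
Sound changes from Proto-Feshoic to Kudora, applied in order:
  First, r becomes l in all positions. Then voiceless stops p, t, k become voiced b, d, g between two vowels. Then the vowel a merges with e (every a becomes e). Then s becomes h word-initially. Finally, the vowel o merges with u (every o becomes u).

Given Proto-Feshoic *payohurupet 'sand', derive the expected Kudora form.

Kudora: *payohurupet
  payohurupet → payohulupet   [unconditioned shift]
  payohulupet → payohulubet   [intervocalic voicing]
  payohulubet → peyohulubet   [vowel merger]
  peyohulubet (rule 4 does not apply)
  peyohulubet → peyuhulubet   [vowel merger]
  giving Kudora peyuhulubet.

peyuhulubet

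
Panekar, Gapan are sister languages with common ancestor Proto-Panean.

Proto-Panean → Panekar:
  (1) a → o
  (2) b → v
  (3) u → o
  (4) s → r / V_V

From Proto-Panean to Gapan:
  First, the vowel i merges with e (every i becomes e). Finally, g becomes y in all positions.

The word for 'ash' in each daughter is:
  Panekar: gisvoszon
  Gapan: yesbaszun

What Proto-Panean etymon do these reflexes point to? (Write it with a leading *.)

*gisbaszun

Position 1: Panekar has g, Gapan has y. Panekar preserves g here (none of its changes turn any other segment into g), so the proto-segment is *g.
Position 4: Panekar has v, Gapan has b. Gapan preserves b here (none of its changes turn any other segment into b), so the proto-segment is *b.
Continuing position by position gives *gisbaszun; check it forward:
Panekar: *gisbaszun > gisboszun > gisvoszun > gisvoszon  (by vowel merger, unconditioned shift, vowel merger)
Gapan: *gisbaszun
  gisbaszun → gesbaszun   [vowel merger]
  gesbaszun → yesbaszun   [unconditioned shift]
  giving Gapan yesbaszun.
No other proto-form is consistent with every reflex, so the reconstruction is *gisbaszun.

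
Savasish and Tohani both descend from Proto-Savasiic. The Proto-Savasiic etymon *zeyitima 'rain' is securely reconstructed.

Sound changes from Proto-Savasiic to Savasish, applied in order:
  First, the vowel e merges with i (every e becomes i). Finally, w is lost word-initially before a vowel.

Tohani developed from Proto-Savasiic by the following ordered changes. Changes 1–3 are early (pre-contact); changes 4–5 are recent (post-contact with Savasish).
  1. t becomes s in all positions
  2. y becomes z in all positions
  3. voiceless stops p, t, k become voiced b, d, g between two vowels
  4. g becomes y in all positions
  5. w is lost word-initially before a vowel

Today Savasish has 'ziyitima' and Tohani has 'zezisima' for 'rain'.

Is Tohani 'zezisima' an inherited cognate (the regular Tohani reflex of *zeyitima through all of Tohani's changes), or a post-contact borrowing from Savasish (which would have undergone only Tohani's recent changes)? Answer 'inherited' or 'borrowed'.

If inherited, *zeyitima would pass through all of Tohani's changes:
Tohani: *zeyitima > zeyisima > zezisima  (by unconditioned shift, unconditioned shift)
If borrowed from Savasish 'ziyitima' after the early changes, it would undergo only the recent ones:
  rule 4 (unconditioned shift): no change (ziyitima)
  rule 5 (glide loss): no change (ziyitima)
  ⇒ as a loan: ziyitima
Tohani 'zezisima' matches the inherited outcome exactly, so it is an inherited cognate, not a loan.

inherited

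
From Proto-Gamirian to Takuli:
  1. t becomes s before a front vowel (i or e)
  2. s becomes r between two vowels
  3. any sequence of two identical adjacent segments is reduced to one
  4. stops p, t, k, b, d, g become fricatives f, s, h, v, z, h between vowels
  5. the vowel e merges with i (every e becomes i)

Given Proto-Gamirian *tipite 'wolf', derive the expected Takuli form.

Takuli: start from *tipite.
  rule 1 (palatalisation): tipite → sipise
  rule 2 (rhotacism): sipise → sipire
  rule 3: no change — sipire
  rule 4 (intervocalic lenition): sipire → sifire
  rule 5 (vowel merger): sifire → sifiri
  ⇒ Takuli sifiri

sifiri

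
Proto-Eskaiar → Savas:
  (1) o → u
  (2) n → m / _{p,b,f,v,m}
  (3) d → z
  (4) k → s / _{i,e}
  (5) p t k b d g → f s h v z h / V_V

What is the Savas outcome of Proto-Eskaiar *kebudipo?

sevuzifu

Savas: *kebudipo > kebudipu > kebuzipu > sebuzipu > sevuzifu  (by vowel merger, unconditioned shift, palatalisation, intervocalic lenition)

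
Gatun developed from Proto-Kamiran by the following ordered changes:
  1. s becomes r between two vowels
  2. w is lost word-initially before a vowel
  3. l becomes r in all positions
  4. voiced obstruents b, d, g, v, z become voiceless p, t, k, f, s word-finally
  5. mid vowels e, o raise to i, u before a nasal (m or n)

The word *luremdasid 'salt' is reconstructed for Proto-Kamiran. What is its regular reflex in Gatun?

rurimdarit

Gatun: start from *luremdasid.
  rule 1 (rhotacism): luremdasid → luremdarid
  rule 2: no change — luremdarid
  rule 3 (unconditioned shift): luremdarid → ruremdarid
  rule 4 (final devoicing): ruremdarid → ruremdarit
  rule 5 (pre-nasal raising): ruremdarit → rurimdarit
  ⇒ Gatun rurimdarit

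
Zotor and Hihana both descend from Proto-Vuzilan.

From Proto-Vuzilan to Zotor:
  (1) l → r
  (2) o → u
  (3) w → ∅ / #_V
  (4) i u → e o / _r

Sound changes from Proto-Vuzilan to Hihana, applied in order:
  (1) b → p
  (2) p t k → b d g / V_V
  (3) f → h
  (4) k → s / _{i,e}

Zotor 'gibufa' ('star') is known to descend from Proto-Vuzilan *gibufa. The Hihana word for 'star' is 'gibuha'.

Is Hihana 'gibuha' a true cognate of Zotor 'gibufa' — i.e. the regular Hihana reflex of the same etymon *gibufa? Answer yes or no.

yes

Derive the expected Hihana reflex of *gibufa:
Hihana: *gibufa
  gibufa → gipufa   [unconditioned shift]
  gipufa → gibufa   [intervocalic voicing]
  gibufa → gibuha   [unconditioned shift]
  gibuha (rule 4 does not apply)
  giving Hihana gibuha.
Hihana 'gibuha' matches the regular reflex exactly, so the pair is cognate.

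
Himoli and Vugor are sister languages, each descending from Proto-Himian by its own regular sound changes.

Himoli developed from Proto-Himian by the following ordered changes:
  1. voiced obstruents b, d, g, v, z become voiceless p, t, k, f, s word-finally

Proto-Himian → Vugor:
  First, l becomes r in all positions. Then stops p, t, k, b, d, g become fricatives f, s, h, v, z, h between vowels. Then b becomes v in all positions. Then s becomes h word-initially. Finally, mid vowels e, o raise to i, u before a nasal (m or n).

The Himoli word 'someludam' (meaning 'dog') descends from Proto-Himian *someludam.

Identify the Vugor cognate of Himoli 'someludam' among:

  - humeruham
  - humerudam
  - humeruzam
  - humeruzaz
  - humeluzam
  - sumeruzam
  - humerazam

humeruzam

Vugor: *someludam
  someludam → somerudam   [unconditioned shift]
  somerudam → someruzam   [intervocalic lenition]
  someruzam (rule 3 does not apply)
  someruzam → homeruzam   [debuccalisation]
  homeruzam → humeruzam   [pre-nasal raising]
  giving Vugor humeruzam.
Among the options, 'humeruzam' alone shows every Vugor change applied in order.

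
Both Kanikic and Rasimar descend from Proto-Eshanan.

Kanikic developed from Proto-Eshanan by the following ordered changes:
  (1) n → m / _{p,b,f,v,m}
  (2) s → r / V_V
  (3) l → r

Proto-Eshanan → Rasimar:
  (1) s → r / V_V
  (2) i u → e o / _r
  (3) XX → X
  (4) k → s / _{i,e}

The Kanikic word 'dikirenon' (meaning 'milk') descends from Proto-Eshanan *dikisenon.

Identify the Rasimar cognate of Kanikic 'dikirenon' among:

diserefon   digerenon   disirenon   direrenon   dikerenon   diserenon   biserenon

Rasimar: start from *dikisenon.
  rule 1 (rhotacism): dikisenon → dikirenon
  rule 2 (pre-rhotic lowering): dikirenon → dikerenon
  rule 3: no change — dikerenon
  rule 4 (palatalisation): dikerenon → diserenon
  ⇒ Rasimar diserenon

diserenon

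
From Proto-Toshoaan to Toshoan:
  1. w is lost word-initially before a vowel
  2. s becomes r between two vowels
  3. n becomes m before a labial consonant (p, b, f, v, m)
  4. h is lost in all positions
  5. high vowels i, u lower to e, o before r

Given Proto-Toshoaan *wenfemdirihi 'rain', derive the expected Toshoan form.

Toshoan: *wenfemdirihi
  wenfemdirihi → enfemdirihi   [glide loss]
  enfemdirihi (rule 2 does not apply)
  enfemdirihi → emfemdirihi   [nasal place assimilation]
  emfemdirihi → emfemdirii   [h-loss]
  emfemdirii → emfemderii   [pre-rhotic lowering]
  giving Toshoan emfemderii.

emfemderii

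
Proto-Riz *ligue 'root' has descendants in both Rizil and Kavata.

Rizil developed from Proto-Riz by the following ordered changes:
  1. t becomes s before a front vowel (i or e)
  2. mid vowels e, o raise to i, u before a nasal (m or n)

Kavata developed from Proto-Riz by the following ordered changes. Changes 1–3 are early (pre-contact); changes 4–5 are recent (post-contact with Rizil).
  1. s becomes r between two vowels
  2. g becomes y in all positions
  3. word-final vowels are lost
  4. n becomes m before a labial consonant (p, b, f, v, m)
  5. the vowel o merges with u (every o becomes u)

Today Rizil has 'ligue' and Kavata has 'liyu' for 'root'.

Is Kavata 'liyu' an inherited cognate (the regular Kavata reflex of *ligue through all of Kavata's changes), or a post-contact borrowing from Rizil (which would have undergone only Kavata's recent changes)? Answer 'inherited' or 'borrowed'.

inherited

If inherited, *ligue would pass through all of Kavata's changes:
Kavata: *ligue
  ligue (rule 1 does not apply)
  ligue → liyue   [unconditioned shift]
  liyue → liyu   [apocope]
  liyu (rule 4 does not apply)
  liyu (rule 5 does not apply)
  giving Kavata liyu.
If borrowed from Rizil 'ligue' after the early changes, it would undergo only the recent ones:
  rule 4 (nasal place assimilation): no change (ligue)
  rule 5 (vowel merger): no change (ligue)
  ⇒ as a loan: ligue
Kavata 'liyu' matches the inherited outcome exactly, so it is an inherited cognate, not a loan.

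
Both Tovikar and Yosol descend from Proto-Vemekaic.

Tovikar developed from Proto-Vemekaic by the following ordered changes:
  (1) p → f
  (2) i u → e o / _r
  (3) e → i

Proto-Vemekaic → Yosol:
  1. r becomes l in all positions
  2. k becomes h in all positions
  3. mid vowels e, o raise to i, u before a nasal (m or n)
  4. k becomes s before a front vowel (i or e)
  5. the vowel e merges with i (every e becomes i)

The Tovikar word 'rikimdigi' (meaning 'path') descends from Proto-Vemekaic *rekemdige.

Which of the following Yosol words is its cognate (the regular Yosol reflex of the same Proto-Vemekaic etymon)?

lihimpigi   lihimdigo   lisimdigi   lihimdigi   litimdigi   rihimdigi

lihimdigi

Yosol: *rekemdige
  rekemdige → lekemdige   [unconditioned shift]
  lekemdige → lehemdige   [unconditioned shift]
  lehemdige → lehimdige   [pre-nasal raising]
  lehimdige (rule 4 does not apply)
  lehimdige → lihimdigi   [vowel merger]
  giving Yosol lihimdigi.
Only 'lihimdigi' matches the regular Yosol development of *rekemdige.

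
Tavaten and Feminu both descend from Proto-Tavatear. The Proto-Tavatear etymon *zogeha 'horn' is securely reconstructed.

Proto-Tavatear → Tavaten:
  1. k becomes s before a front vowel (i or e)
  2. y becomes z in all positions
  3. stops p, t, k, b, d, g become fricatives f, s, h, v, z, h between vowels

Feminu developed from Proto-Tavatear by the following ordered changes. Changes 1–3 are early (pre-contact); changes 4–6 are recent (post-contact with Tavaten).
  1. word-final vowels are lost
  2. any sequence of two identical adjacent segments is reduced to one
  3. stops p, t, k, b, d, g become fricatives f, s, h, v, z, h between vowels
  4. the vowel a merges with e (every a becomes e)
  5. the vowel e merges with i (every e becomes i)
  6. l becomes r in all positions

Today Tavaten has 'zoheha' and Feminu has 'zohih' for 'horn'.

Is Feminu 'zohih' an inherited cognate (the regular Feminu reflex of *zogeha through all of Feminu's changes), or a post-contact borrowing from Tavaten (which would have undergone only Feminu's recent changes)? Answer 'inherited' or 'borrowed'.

If inherited, *zogeha would pass through all of Feminu's changes:
Feminu: start from *zogeha.
  rule 1 (apocope): zogeha → zogeh
  rule 2: no change — zogeh
  rule 3 (intervocalic lenition): zogeh → zoheh
  rule 4: no change — zoheh
  rule 5 (vowel merger): zoheh → zohih
  rule 6: no change — zohih
  ⇒ Feminu zohih
If borrowed from Tavaten 'zoheha' after the early changes, it would undergo only the recent ones:
  rule 4 (vowel merger): zoheha → zohehe
  rule 5 (vowel merger): zohehe → zohihi
  rule 6 (unconditioned shift): no change (zohihi)
  ⇒ as a loan: zohihi
Feminu 'zohih' matches the inherited outcome exactly, so it is an inherited cognate, not a loan.

inherited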